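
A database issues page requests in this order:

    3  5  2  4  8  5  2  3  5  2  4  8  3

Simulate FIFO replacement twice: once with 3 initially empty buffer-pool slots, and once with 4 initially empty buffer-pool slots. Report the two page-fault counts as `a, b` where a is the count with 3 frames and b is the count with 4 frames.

10, 11

3 frames: F F F F F F F F . . F F . → 10 faults.
4 frames: F F F F F . . F F F F F F → 11 faults.
11 > 10: adding a frame increased faults — Belady's anomaly.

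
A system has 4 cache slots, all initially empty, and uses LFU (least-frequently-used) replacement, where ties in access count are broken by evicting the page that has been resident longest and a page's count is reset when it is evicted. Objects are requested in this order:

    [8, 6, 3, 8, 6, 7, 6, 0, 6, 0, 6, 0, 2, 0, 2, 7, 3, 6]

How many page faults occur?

8

8: fault, frames {8}
6: fault, frames {8,6}
3: fault, frames {8,6,3}
8: hit
6: hit
7: fault, frames {8,6,3,7}
6: hit
0: fault, evict 3, frames {8,6,7,0}
6: hit
0: hit
6: hit
0: hit
2: fault, evict 7, frames {8,6,0,2}
0: hit
2: hit
7: fault, evict 8, frames {6,0,2,7}
3: fault, evict 7, frames {6,0,2,3}
6: hit
Page faults: 8.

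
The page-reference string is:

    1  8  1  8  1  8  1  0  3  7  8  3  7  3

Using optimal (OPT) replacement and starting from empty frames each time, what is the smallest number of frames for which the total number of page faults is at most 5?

f=1: 14 faults
f=2: 6 faults
f=3: 5 faults
f=4: 5 faults
f=5: 5 faults
Smallest f with faults ≤ 5 is 3.

3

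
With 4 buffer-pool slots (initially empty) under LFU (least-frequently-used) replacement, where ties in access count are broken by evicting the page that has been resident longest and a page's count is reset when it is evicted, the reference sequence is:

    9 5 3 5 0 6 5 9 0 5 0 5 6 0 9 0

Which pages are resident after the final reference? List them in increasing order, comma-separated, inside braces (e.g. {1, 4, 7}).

9 → fault, frames [9]
5 → fault, frames [9, 5]
3 → fault, frames [9, 5, 3]
5 → hit
0 → fault, frames [9, 5, 3, 0]
6 → fault, evict 9, frames [5, 3, 0, 6]
5 → hit
9 → fault, evict 3, frames [5, 0, 6, 9]
0 → hit
5 → hit
0 → hit
5 → hit
6 → hit
0 → hit
9 → hit
0 → hit

{0, 5, 6, 9}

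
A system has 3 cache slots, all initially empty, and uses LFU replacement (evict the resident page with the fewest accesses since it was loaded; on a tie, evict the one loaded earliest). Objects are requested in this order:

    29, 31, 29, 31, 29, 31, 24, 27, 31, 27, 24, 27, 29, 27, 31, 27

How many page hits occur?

29: miss, frames {29}
31: miss, frames {29,31}
29: hit
31: hit
29: hit
31: hit
24: miss, frames {29,31,24}
27: miss, evict 24, frames {29,31,27}
31: hit
27: hit
24: miss, evict 27, frames {29,31,24}
27: miss, evict 24, frames {29,31,27}
29: hit
27: hit
31: hit
27: hit
Hits: 10.

10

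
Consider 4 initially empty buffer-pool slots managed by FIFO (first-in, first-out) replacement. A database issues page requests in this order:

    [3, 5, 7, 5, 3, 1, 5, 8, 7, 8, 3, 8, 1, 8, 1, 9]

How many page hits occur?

9

3 -> miss, frames {3}
5 -> miss, frames {3,5}
7 -> miss, frames {3,5,7}
5 -> hit
3 -> hit
1 -> miss, frames {3,5,7,1}
5 -> hit
8 -> miss, evict 3, frames {5,7,1,8}
7 -> hit
8 -> hit
3 -> miss, evict 5, frames {7,1,8,3}
8 -> hit
1 -> hit
8 -> hit
1 -> hit
9 -> miss, evict 7, frames {1,8,3,9}
Hits: 9.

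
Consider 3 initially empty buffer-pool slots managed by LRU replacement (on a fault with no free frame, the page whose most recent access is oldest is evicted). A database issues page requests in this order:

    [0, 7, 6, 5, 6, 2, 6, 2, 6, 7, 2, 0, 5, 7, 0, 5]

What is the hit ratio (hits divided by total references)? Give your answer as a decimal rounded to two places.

0.44

0: fault, frames {0}
7: fault, frames {0,7}
6: fault, frames {0,7,6}
5: fault, evict 0, frames {7,6,5}
6: hit
2: fault, evict 7, frames {5,6,2}
6: hit
2: hit
6: hit
7: fault, evict 5, frames {2,6,7}
2: hit
0: fault, evict 6, frames {7,2,0}
5: fault, evict 7, frames {2,0,5}
7: fault, evict 2, frames {0,5,7}
0: hit
5: hit
Hits: 7 of 16 references → 7/16 = 0.4375.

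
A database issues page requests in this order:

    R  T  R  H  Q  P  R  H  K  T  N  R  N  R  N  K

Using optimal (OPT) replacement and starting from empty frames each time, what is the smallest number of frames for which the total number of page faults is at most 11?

f=1: 16 faults
f=2: 10 faults
f=3: 8 faults
f=4: 7 faults
f=5: 7 faults
f=6: 7 faults
f=7: 7 faults
Smallest f with faults ≤ 11 is 2.

2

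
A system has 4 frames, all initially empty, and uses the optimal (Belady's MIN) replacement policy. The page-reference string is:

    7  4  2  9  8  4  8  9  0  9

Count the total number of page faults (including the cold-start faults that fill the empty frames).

6

7 -> miss, frames (7)
4 -> miss, frames (7 4)
2 -> miss, frames (7 4 2)
9 -> miss, frames (7 4 2 9)
8 -> miss, evict 2, frames (7 4 9 8)
4 -> hit
8 -> hit
9 -> hit
0 -> miss, evict 8, frames (7 4 9 0)
9 -> hit
Page faults: 6.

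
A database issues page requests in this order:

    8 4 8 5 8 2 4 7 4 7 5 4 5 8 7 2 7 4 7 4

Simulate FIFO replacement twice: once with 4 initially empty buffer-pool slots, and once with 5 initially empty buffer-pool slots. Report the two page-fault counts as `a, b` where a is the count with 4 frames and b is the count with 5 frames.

4 frames: F F . F . F . F . . . . . F . . . F . . → 7 faults.
5 frames: F F . F . F . F . . . . . . . . . . . . → 5 faults.
5 < 7: adding a frame reduced faults, as is typical.

7, 5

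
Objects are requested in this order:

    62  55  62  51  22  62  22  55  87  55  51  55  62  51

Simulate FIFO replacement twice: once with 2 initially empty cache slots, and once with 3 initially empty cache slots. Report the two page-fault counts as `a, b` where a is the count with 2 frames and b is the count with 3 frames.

11, 9

2 frames: F F . F F F . F F . F F F F → 11 faults.
3 frames: F F . F F F . F F . F . F . → 9 faults.
9 < 11: adding a frame reduced faults, as is typical.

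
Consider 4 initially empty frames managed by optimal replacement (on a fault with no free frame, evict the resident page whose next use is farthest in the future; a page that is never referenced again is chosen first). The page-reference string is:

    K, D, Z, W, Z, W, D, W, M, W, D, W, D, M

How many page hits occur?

K → miss, frames [K]
D → miss, frames [K, D]
Z → miss, frames [K, D, Z]
W → miss, frames [K, D, Z, W]
Z → hit
W → hit
D → hit
W → hit
M → miss, evict Z, frames [K, D, W, M]
W → hit
D → hit
W → hit
D → hit
M → hit
Hits: 9.

9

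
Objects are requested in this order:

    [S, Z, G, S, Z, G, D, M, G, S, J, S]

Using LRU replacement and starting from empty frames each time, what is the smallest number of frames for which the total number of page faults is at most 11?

f=1: 12 faults
f=2: 11 faults
f=3: 7 faults
f=4: 7 faults
f=5: 6 faults
f=6: 6 faults
Smallest f with faults ≤ 11 is 2.

2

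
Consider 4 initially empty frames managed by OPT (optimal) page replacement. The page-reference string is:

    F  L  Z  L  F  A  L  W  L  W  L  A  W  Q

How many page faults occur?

F → miss, frames (F)
L → miss, frames (F L)
Z → miss, frames (F L Z)
L → hit
F → hit
A → miss, frames (F L Z A)
L → hit
W → miss, evict Z, frames (F L A W)
L → hit
W → hit
L → hit
A → hit
W → hit
Q → miss, evict W, frames (F L A Q)
Page faults: 6.

6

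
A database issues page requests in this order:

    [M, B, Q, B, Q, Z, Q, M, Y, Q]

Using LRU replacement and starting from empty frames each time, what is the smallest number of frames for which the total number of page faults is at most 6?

3

f=1: 10 faults
f=2: 7 faults
f=3: 6 faults
f=4: 5 faults
f=5: 5 faults
Smallest f with faults ≤ 6 is 3.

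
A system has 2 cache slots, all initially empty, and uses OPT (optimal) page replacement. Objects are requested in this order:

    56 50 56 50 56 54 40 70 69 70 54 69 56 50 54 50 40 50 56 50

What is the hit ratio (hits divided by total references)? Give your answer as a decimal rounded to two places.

56 -> fault, frames [56]
50 -> fault, frames [56, 50]
56 -> hit
50 -> hit
56 -> hit
54 -> fault, evict 50, frames [56, 54]
40 -> fault, evict 56, frames [54, 40]
70 -> fault, evict 40, frames [54, 70]
69 -> fault, evict 54, frames [70, 69]
70 -> hit
54 -> fault, evict 70, frames [69, 54]
69 -> hit
56 -> fault, evict 69, frames [54, 56]
50 -> fault, evict 56, frames [54, 50]
54 -> hit
50 -> hit
40 -> fault, evict 54, frames [50, 40]
50 -> hit
56 -> fault, evict 40, frames [50, 56]
50 -> hit
Hits: 9 of 20 references → 9/20 = 0.4500.

0.45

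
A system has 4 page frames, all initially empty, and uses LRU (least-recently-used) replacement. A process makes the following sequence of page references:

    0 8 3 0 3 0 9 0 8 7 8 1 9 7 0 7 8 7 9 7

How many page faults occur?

0: fault, frames (0)
8: fault, frames (0 8)
3: fault, frames (0 8 3)
0: hit
3: hit
0: hit
9: fault, frames (8 3 0 9)
0: hit
8: hit
7: fault, evict 3, frames (9 0 8 7)
8: hit
1: fault, evict 9, frames (0 7 8 1)
9: fault, evict 0, frames (7 8 1 9)
7: hit
0: fault, evict 8, frames (1 9 7 0)
7: hit
8: fault, evict 1, frames (9 0 7 8)
7: hit
9: hit
7: hit
Page faults: 9.

9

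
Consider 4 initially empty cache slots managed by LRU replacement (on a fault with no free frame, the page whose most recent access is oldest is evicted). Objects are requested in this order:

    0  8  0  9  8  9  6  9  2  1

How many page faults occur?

6

0: fault, frames [0]
8: fault, frames [0, 8]
0: hit
9: fault, frames [8, 0, 9]
8: hit
9: hit
6: fault, frames [0, 8, 9, 6]
9: hit
2: fault, evict 0, frames [8, 6, 9, 2]
1: fault, evict 8, frames [6, 9, 2, 1]
Page faults: 6.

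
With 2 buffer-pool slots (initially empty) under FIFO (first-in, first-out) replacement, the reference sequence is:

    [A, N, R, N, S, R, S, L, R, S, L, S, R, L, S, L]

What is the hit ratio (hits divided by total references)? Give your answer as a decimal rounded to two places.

A: fault, frames [A]
N: fault, frames [A, N]
R: fault, evict A, frames [N, R]
N: hit
S: fault, evict N, frames [R, S]
R: hit
S: hit
L: fault, evict R, frames [S, L]
R: fault, evict S, frames [L, R]
S: fault, evict L, frames [R, S]
L: fault, evict R, frames [S, L]
S: hit
R: fault, evict S, frames [L, R]
L: hit
S: fault, evict L, frames [R, S]
L: fault, evict R, frames [S, L]
Hits: 5 of 16 references → 5/16 = 0.3125.

0.31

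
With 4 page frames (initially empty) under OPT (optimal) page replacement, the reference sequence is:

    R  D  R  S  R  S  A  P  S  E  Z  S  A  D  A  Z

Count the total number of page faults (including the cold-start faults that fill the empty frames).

R: fault, frames [R]
D: fault, frames [R, D]
R: hit
S: fault, frames [R, D, S]
R: hit
S: hit
A: fault, frames [R, D, S, A]
P: fault, evict R, frames [D, S, A, P]
S: hit
E: fault, evict P, frames [D, S, A, E]
Z: fault, evict E, frames [D, S, A, Z]
S: hit
A: hit
D: hit
A: hit
Z: hit
Page faults: 7.

7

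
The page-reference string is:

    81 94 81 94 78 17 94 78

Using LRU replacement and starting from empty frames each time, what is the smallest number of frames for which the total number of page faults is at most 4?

3

f=1: 8 faults
f=2: 6 faults
f=3: 4 faults
f=4: 4 faults
Smallest f with faults ≤ 4 is 3.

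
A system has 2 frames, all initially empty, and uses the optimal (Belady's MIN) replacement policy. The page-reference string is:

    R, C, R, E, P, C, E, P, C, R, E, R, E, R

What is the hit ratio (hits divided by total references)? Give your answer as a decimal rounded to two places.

0.50

R → fault, frames (R)
C → fault, frames (R C)
R → hit
E → fault, evict R, frames (C E)
P → fault, evict E, frames (C P)
C → hit
E → fault, evict C, frames (P E)
P → hit
C → fault, evict P, frames (E C)
R → fault, evict C, frames (E R)
E → hit
R → hit
E → hit
R → hit
Hits: 7 of 14 references → 7/14 = 0.5000.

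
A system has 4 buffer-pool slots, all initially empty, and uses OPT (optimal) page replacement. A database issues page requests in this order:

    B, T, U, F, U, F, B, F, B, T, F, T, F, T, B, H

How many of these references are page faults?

5

B → fault, frames (B)
T → fault, frames (B T)
U → fault, frames (B T U)
F → fault, frames (B T U F)
U → hit
F → hit
B → hit
F → hit
B → hit
T → hit
F → hit
T → hit
F → hit
T → hit
B → hit
H → fault, evict F, frames (B T U H)
Page faults: 5.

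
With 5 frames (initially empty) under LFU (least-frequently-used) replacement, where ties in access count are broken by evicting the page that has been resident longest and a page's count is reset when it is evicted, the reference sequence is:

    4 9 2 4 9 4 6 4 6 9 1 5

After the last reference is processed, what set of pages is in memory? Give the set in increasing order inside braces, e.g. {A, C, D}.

{1, 4, 5, 6, 9}

4 -> fault, frames {4}
9 -> fault, frames {4,9}
2 -> fault, frames {4,9,2}
4 -> hit
9 -> hit
4 -> hit
6 -> fault, frames {4,9,2,6}
4 -> hit
6 -> hit
9 -> hit
1 -> fault, frames {4,9,2,6,1}
5 -> fault, evict 2, frames {4,9,6,1,5}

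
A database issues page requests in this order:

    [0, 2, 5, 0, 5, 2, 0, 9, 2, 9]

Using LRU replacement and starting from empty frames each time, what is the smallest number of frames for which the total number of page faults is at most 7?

3

f=1: 10 faults
f=2: 8 faults
f=3: 4 faults
f=4: 4 faults
Smallest f with faults ≤ 7 is 3.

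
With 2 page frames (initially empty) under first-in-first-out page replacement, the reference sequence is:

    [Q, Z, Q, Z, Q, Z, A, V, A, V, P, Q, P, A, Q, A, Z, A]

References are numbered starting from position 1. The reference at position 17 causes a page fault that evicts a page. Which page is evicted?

pos 1: Q → miss, frames {Q}
pos 2: Z → miss, frames {Q,Z}
pos 3: Q → hit
pos 4: Z → hit
pos 5: Q → hit
pos 6: Z → hit
pos 7: A → miss, evict Q, frames {Z,A}
pos 8: V → miss, evict Z, frames {A,V}
pos 9: A → hit
pos 10: V → hit
pos 11: P → miss, evict A, frames {V,P}
pos 12: Q → miss, evict V, frames {P,Q}
pos 13: P → hit
pos 14: A → miss, evict P, frames {Q,A}
pos 15: Q → hit
pos 16: A → hit
pos 17: Z → miss, evict Q, frames {A,Z}
At position 17, page Q is evicted.

Q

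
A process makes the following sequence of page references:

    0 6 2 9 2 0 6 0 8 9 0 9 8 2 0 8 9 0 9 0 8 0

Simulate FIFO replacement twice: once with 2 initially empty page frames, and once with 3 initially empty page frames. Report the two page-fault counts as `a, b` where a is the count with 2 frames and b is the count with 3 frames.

2 frames: F F F F . F F . F F F . F F F F F F . . F . → 16 faults.
3 frames: F F F F . F F . F F F . . F . F F F . . . . → 13 faults.
13 < 16: adding a frame reduced faults, as is typical.

16, 13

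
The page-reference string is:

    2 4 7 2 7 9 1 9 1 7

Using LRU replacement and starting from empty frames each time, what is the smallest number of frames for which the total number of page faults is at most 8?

f=1: 10 faults
f=2: 7 faults
f=3: 5 faults
f=4: 5 faults
f=5: 5 faults
Smallest f with faults ≤ 8 is 2.

2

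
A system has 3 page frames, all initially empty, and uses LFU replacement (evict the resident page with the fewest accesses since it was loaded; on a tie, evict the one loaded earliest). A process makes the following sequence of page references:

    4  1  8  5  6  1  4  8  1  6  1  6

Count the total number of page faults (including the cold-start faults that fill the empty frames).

4: miss, frames [4]
1: miss, frames [4, 1]
8: miss, frames [4, 1, 8]
5: miss, evict 4, frames [1, 8, 5]
6: miss, evict 1, frames [8, 5, 6]
1: miss, evict 8, frames [5, 6, 1]
4: miss, evict 5, frames [6, 1, 4]
8: miss, evict 6, frames [1, 4, 8]
1: hit
6: miss, evict 4, frames [1, 8, 6]
1: hit
6: hit
Page faults: 9.

9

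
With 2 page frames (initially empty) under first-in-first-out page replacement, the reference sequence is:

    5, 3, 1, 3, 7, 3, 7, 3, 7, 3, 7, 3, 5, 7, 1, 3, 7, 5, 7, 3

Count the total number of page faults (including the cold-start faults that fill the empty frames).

5 → miss, frames [5]
3 → miss, frames [5, 3]
1 → miss, evict 5, frames [3, 1]
3 → hit
7 → miss, evict 3, frames [1, 7]
3 → miss, evict 1, frames [7, 3]
7 → hit
3 → hit
7 → hit
3 → hit
7 → hit
3 → hit
5 → miss, evict 7, frames [3, 5]
7 → miss, evict 3, frames [5, 7]
1 → miss, evict 5, frames [7, 1]
3 → miss, evict 7, frames [1, 3]
7 → miss, evict 1, frames [3, 7]
5 → miss, evict 3, frames [7, 5]
7 → hit
3 → miss, evict 7, frames [5, 3]
Page faults: 12.

12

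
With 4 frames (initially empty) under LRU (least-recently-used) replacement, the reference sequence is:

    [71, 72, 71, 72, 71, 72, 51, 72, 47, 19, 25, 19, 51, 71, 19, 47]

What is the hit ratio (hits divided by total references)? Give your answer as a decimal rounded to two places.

0.44

71 → fault, frames [71]
72 → fault, frames [71, 72]
71 → hit
72 → hit
71 → hit
72 → hit
51 → fault, frames [71, 72, 51]
72 → hit
47 → fault, frames [71, 51, 72, 47]
19 → fault, evict 71, frames [51, 72, 47, 19]
25 → fault, evict 51, frames [72, 47, 19, 25]
19 → hit
51 → fault, evict 72, frames [47, 25, 19, 51]
71 → fault, evict 47, frames [25, 19, 51, 71]
19 → hit
47 → fault, evict 25, frames [51, 71, 19, 47]
Hits: 7 of 16 references → 7/16 = 0.4375.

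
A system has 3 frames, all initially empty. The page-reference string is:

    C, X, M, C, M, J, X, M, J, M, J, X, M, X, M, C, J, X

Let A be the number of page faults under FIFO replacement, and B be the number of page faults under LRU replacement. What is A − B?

-2

Under FIFO: F F F . . F . . . . . . . . . F . F → 6 faults.
Under LRU: F F F . . F F . . . . . . . . F F F → 8 faults.
A − B = 6 − 8 = -2.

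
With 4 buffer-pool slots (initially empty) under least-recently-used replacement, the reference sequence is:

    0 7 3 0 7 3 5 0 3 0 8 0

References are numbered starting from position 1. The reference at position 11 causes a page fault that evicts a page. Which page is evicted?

7

pos 1: 0 -> fault, frames {0}
pos 2: 7 -> fault, frames {0,7}
pos 3: 3 -> fault, frames {0,7,3}
pos 4: 0 -> hit
pos 5: 7 -> hit
pos 6: 3 -> hit
pos 7: 5 -> fault, frames {0,7,3,5}
pos 8: 0 -> hit
pos 9: 3 -> hit
pos 10: 0 -> hit
pos 11: 8 -> fault, evict 7, frames {5,3,0,8}
At position 11, page 7 is evicted.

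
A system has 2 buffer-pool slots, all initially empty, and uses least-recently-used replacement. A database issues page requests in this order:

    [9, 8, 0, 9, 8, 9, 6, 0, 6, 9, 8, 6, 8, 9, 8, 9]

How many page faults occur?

11

9 → miss, frames {9}
8 → miss, frames {9,8}
0 → miss, evict 9, frames {8,0}
9 → miss, evict 8, frames {0,9}
8 → miss, evict 0, frames {9,8}
9 → hit
6 → miss, evict 8, frames {9,6}
0 → miss, evict 9, frames {6,0}
6 → hit
9 → miss, evict 0, frames {6,9}
8 → miss, evict 6, frames {9,8}
6 → miss, evict 9, frames {8,6}
8 → hit
9 → miss, evict 6, frames {8,9}
8 → hit
9 → hit
Page faults: 11.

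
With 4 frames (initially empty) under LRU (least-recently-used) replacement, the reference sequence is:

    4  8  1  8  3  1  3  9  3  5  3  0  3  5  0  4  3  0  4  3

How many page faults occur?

8

4: miss, frames [4]
8: miss, frames [4, 8]
1: miss, frames [4, 8, 1]
8: hit
3: miss, frames [4, 1, 8, 3]
1: hit
3: hit
9: miss, evict 4, frames [8, 1, 3, 9]
3: hit
5: miss, evict 8, frames [1, 9, 3, 5]
3: hit
0: miss, evict 1, frames [9, 5, 3, 0]
3: hit
5: hit
0: hit
4: miss, evict 9, frames [3, 5, 0, 4]
3: hit
0: hit
4: hit
3: hit
Page faults: 8.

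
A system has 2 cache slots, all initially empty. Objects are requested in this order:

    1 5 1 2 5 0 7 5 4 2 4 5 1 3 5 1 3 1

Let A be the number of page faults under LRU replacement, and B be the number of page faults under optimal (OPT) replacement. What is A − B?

4

Under LRU: F F . F F F F F F F . F F F F F F . → 15 faults.
Under OPT: F F . F . F F . F F . F F F . F . . → 11 faults.
A − B = 15 − 11 = 4.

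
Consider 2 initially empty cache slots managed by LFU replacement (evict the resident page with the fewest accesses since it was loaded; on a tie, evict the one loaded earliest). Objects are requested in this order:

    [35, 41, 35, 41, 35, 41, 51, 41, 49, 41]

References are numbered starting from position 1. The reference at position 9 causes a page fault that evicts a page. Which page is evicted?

51

pos 1: 35 -> fault, frames [35]
pos 2: 41 -> fault, frames [35, 41]
pos 3: 35 -> hit
pos 4: 41 -> hit
pos 5: 35 -> hit
pos 6: 41 -> hit
pos 7: 51 -> fault, evict 35, frames [41, 51]
pos 8: 41 -> hit
pos 9: 49 -> fault, evict 51, frames [41, 49]
At position 9, page 51 is evicted.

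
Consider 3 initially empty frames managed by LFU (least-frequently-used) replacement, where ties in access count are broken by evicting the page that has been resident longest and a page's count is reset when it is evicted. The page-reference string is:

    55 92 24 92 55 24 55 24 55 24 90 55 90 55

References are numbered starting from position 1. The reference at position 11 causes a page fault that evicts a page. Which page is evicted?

pos 1: 55 -> miss, frames {55}
pos 2: 92 -> miss, frames {55,92}
pos 3: 24 -> miss, frames {55,92,24}
pos 4: 92 -> hit
pos 5: 55 -> hit
pos 6: 24 -> hit
pos 7: 55 -> hit
pos 8: 24 -> hit
pos 9: 55 -> hit
pos 10: 24 -> hit
pos 11: 90 -> miss, evict 92, frames {55,24,90}
At position 11, page 92 is evicted.

92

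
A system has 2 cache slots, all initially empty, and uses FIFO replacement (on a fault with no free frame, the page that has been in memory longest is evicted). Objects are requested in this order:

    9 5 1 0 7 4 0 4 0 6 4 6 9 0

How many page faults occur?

11

9 -> miss, frames {9}
5 -> miss, frames {9,5}
1 -> miss, evict 9, frames {5,1}
0 -> miss, evict 5, frames {1,0}
7 -> miss, evict 1, frames {0,7}
4 -> miss, evict 0, frames {7,4}
0 -> miss, evict 7, frames {4,0}
4 -> hit
0 -> hit
6 -> miss, evict 4, frames {0,6}
4 -> miss, evict 0, frames {6,4}
6 -> hit
9 -> miss, evict 6, frames {4,9}
0 -> miss, evict 4, frames {9,0}
Page faults: 11.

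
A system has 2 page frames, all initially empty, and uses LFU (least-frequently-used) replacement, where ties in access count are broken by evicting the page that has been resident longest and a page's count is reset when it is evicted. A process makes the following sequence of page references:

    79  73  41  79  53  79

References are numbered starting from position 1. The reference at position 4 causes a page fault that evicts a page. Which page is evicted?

pos 1: 79 -> fault, frames [79]
pos 2: 73 -> fault, frames [79, 73]
pos 3: 41 -> fault, evict 79, frames [73, 41]
pos 4: 79 -> fault, evict 73, frames [41, 79]
At position 4, page 73 is evicted.

73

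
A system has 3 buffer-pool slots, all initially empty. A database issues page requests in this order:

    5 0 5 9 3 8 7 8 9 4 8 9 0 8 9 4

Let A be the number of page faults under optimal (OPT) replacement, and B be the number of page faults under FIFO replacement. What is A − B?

-3

Under OPT: F F . F F F F . . F . . F . . F → 9 faults.
Under FIFO: F F . F F F F . F F F . F . F F → 12 faults.
A − B = 9 − 12 = -3.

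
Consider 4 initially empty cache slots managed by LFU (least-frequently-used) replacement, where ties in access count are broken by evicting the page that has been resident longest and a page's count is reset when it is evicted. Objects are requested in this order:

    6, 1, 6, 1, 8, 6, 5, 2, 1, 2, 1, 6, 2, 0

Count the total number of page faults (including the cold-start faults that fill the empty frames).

6

6: fault, frames {6}
1: fault, frames {6,1}
6: hit
1: hit
8: fault, frames {6,1,8}
6: hit
5: fault, frames {6,1,8,5}
2: fault, evict 8, frames {6,1,5,2}
1: hit
2: hit
1: hit
6: hit
2: hit
0: fault, evict 5, frames {6,1,2,0}
Page faults: 6.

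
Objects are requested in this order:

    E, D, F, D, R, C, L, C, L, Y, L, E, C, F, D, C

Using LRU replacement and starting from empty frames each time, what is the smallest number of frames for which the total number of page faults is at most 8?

7

f=1: 16 faults
f=2: 12 faults
f=3: 11 faults
f=4: 10 faults
f=5: 10 faults
f=6: 10 faults
f=7: 7 faults
Smallest f with faults ≤ 8 is 7.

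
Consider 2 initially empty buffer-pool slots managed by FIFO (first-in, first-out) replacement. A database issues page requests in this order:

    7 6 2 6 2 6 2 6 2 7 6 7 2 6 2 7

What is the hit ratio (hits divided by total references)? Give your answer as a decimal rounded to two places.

0.56

7 → miss, frames (7)
6 → miss, frames (7 6)
2 → miss, evict 7, frames (6 2)
6 → hit
2 → hit
6 → hit
2 → hit
6 → hit
2 → hit
7 → miss, evict 6, frames (2 7)
6 → miss, evict 2, frames (7 6)
7 → hit
2 → miss, evict 7, frames (6 2)
6 → hit
2 → hit
7 → miss, evict 6, frames (2 7)
Hits: 9 of 16 references → 9/16 = 0.5625.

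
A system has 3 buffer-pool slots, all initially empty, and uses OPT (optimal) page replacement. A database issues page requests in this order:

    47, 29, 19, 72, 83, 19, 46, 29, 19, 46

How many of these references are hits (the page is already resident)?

47 → miss, frames (47)
29 → miss, frames (47 29)
19 → miss, frames (47 29 19)
72 → miss, evict 47, frames (29 19 72)
83 → miss, evict 72, frames (29 19 83)
19 → hit
46 → miss, evict 83, frames (29 19 46)
29 → hit
19 → hit
46 → hit
Hits: 4.

4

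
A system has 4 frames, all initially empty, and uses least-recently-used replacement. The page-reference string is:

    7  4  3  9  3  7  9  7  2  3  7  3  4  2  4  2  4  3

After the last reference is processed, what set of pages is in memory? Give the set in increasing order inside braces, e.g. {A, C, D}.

{2, 3, 4, 7}

7 -> fault, frames (7)
4 -> fault, frames (7 4)
3 -> fault, frames (7 4 3)
9 -> fault, frames (7 4 3 9)
3 -> hit
7 -> hit
9 -> hit
7 -> hit
2 -> fault, evict 4, frames (3 9 7 2)
3 -> hit
7 -> hit
3 -> hit
4 -> fault, evict 9, frames (2 7 3 4)
2 -> hit
4 -> hit
2 -> hit
4 -> hit
3 -> hit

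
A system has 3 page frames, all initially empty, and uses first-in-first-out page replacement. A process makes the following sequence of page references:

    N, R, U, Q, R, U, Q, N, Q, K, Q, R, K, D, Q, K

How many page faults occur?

N → fault, frames (N)
R → fault, frames (N R)
U → fault, frames (N R U)
Q → fault, evict N, frames (R U Q)
R → hit
U → hit
Q → hit
N → fault, evict R, frames (U Q N)
Q → hit
K → fault, evict U, frames (Q N K)
Q → hit
R → fault, evict Q, frames (N K R)
K → hit
D → fault, evict N, frames (K R D)
Q → fault, evict K, frames (R D Q)
K → fault, evict R, frames (D Q K)
Page faults: 10.

10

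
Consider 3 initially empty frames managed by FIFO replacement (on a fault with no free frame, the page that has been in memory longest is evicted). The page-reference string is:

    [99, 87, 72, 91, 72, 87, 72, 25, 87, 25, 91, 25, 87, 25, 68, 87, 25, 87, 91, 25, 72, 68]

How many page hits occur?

11

99 → miss, frames (99)
87 → miss, frames (99 87)
72 → miss, frames (99 87 72)
91 → miss, evict 99, frames (87 72 91)
72 → hit
87 → hit
72 → hit
25 → miss, evict 87, frames (72 91 25)
87 → miss, evict 72, frames (91 25 87)
25 → hit
91 → hit
25 → hit
87 → hit
25 → hit
68 → miss, evict 91, frames (25 87 68)
87 → hit
25 → hit
87 → hit
91 → miss, evict 25, frames (87 68 91)
25 → miss, evict 87, frames (68 91 25)
72 → miss, evict 68, frames (91 25 72)
68 → miss, evict 91, frames (25 72 68)
Hits: 11.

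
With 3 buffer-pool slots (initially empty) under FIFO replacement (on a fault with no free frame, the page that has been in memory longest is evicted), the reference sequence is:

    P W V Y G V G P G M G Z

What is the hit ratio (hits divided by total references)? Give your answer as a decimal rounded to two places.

P → miss, frames [P]
W → miss, frames [P, W]
V → miss, frames [P, W, V]
Y → miss, evict P, frames [W, V, Y]
G → miss, evict W, frames [V, Y, G]
V → hit
G → hit
P → miss, evict V, frames [Y, G, P]
G → hit
M → miss, evict Y, frames [G, P, M]
G → hit
Z → miss, evict G, frames [P, M, Z]
Hits: 4 of 12 references → 4/12 = 0.3333.

0.33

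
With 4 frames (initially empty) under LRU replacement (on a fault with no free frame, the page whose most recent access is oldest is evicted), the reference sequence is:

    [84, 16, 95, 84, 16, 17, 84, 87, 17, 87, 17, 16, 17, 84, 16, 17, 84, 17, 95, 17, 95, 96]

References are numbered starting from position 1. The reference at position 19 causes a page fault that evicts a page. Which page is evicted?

87

pos 1: 84 → fault, frames {84}
pos 2: 16 → fault, frames {84,16}
pos 3: 95 → fault, frames {84,16,95}
pos 4: 84 → hit
pos 5: 16 → hit
pos 6: 17 → fault, frames {95,84,16,17}
pos 7: 84 → hit
pos 8: 87 → fault, evict 95, frames {16,17,84,87}
pos 9: 17 → hit
pos 10: 87 → hit
pos 11: 17 → hit
pos 12: 16 → hit
pos 13: 17 → hit
pos 14: 84 → hit
pos 15: 16 → hit
pos 16: 17 → hit
pos 17: 84 → hit
pos 18: 17 → hit
pos 19: 95 → fault, evict 87, frames {16,84,17,95}
At position 19, page 87 is evicted.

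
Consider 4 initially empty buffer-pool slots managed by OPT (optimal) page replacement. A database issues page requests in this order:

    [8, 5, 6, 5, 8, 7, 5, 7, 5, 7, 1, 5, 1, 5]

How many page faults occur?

8 → fault, frames (8)
5 → fault, frames (8 5)
6 → fault, frames (8 5 6)
5 → hit
8 → hit
7 → fault, frames (8 5 6 7)
5 → hit
7 → hit
5 → hit
7 → hit
1 → fault, evict 7, frames (8 5 6 1)
5 → hit
1 → hit
5 → hit
Page faults: 5.

5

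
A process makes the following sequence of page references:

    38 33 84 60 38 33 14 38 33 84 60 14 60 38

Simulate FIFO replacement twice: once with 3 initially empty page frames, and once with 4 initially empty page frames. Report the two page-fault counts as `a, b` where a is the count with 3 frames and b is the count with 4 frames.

10, 11

3 frames: F F F F F F F . . F F . . F → 10 faults.
4 frames: F F F F . . F F F F F F . F → 11 faults.
11 > 10: adding a frame increased faults — Belady's anomaly.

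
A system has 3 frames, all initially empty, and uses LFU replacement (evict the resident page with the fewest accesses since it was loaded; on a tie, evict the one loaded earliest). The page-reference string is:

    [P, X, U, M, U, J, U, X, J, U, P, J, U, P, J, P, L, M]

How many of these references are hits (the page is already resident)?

P: fault, frames [P]
X: fault, frames [P, X]
U: fault, frames [P, X, U]
M: fault, evict P, frames [X, U, M]
U: hit
J: fault, evict X, frames [U, M, J]
U: hit
X: fault, evict M, frames [U, J, X]
J: hit
U: hit
P: fault, evict X, frames [U, J, P]
J: hit
U: hit
P: hit
J: hit
P: hit
L: fault, evict P, frames [U, J, L]
M: fault, evict L, frames [U, J, M]
Hits: 9.

9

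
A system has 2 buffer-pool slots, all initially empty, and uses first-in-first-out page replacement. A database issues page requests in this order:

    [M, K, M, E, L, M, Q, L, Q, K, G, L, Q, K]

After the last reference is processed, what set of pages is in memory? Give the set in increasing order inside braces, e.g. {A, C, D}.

{K, Q}

M → miss, frames [M]
K → miss, frames [M, K]
M → hit
E → miss, evict M, frames [K, E]
L → miss, evict K, frames [E, L]
M → miss, evict E, frames [L, M]
Q → miss, evict L, frames [M, Q]
L → miss, evict M, frames [Q, L]
Q → hit
K → miss, evict Q, frames [L, K]
G → miss, evict L, frames [K, G]
L → miss, evict K, frames [G, L]
Q → miss, evict G, frames [L, Q]
K → miss, evict L, frames [Q, K]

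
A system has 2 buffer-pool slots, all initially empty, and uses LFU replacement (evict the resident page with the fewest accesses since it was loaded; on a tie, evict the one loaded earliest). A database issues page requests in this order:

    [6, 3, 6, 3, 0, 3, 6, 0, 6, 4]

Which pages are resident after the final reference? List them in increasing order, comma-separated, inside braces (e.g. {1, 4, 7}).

{3, 4}

6 -> miss, frames [6]
3 -> miss, frames [6, 3]
6 -> hit
3 -> hit
0 -> miss, evict 6, frames [3, 0]
3 -> hit
6 -> miss, evict 0, frames [3, 6]
0 -> miss, evict 6, frames [3, 0]
6 -> miss, evict 0, frames [3, 6]
4 -> miss, evict 6, frames [3, 4]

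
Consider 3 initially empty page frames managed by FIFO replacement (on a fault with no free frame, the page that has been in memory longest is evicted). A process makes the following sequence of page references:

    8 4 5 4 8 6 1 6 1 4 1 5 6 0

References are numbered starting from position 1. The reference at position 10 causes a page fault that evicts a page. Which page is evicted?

5

pos 1: 8 -> miss, frames (8)
pos 2: 4 -> miss, frames (8 4)
pos 3: 5 -> miss, frames (8 4 5)
pos 4: 4 -> hit
pos 5: 8 -> hit
pos 6: 6 -> miss, evict 8, frames (4 5 6)
pos 7: 1 -> miss, evict 4, frames (5 6 1)
pos 8: 6 -> hit
pos 9: 1 -> hit
pos 10: 4 -> miss, evict 5, frames (6 1 4)
At position 10, page 5 is evicted.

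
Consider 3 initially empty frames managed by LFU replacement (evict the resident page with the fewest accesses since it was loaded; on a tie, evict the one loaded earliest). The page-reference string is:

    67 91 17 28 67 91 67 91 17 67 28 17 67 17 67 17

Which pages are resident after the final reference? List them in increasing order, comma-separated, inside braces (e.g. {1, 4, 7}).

67 -> miss, frames {67}
91 -> miss, frames {67,91}
17 -> miss, frames {67,91,17}
28 -> miss, evict 67, frames {91,17,28}
67 -> miss, evict 91, frames {17,28,67}
91 -> miss, evict 17, frames {28,67,91}
67 -> hit
91 -> hit
17 -> miss, evict 28, frames {67,91,17}
67 -> hit
28 -> miss, evict 17, frames {67,91,28}
17 -> miss, evict 28, frames {67,91,17}
67 -> hit
17 -> hit
67 -> hit
17 -> hit

{17, 67, 91}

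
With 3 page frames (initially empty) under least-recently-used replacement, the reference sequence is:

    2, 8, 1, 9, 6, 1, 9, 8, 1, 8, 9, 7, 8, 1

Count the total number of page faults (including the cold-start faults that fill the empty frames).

2 -> miss, frames [2]
8 -> miss, frames [2, 8]
1 -> miss, frames [2, 8, 1]
9 -> miss, evict 2, frames [8, 1, 9]
6 -> miss, evict 8, frames [1, 9, 6]
1 -> hit
9 -> hit
8 -> miss, evict 6, frames [1, 9, 8]
1 -> hit
8 -> hit
9 -> hit
7 -> miss, evict 1, frames [8, 9, 7]
8 -> hit
1 -> miss, evict 9, frames [7, 8, 1]
Page faults: 8.

8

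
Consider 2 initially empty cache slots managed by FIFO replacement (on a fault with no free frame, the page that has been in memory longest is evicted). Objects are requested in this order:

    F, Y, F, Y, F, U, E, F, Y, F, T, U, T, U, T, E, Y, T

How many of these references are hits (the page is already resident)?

F -> fault, frames {F}
Y -> fault, frames {F,Y}
F -> hit
Y -> hit
F -> hit
U -> fault, evict F, frames {Y,U}
E -> fault, evict Y, frames {U,E}
F -> fault, evict U, frames {E,F}
Y -> fault, evict E, frames {F,Y}
F -> hit
T -> fault, evict F, frames {Y,T}
U -> fault, evict Y, frames {T,U}
T -> hit
U -> hit
T -> hit
E -> fault, evict T, frames {U,E}
Y -> fault, evict U, frames {E,Y}
T -> fault, evict E, frames {Y,T}
Hits: 7.

7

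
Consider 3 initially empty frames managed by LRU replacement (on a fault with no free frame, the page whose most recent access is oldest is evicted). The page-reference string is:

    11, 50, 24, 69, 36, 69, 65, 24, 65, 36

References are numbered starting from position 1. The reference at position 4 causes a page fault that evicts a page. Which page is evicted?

pos 1: 11: fault, frames (11)
pos 2: 50: fault, frames (11 50)
pos 3: 24: fault, frames (11 50 24)
pos 4: 69: fault, evict 11, frames (50 24 69)
At position 4, page 11 is evicted.

11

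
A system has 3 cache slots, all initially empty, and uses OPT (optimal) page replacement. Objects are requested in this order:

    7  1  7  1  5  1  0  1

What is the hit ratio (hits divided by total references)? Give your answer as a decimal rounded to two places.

0.50

7 -> miss, frames [7]
1 -> miss, frames [7, 1]
7 -> hit
1 -> hit
5 -> miss, frames [7, 1, 5]
1 -> hit
0 -> miss, evict 5, frames [7, 1, 0]
1 -> hit
Hits: 4 of 8 references → 4/8 = 0.5000.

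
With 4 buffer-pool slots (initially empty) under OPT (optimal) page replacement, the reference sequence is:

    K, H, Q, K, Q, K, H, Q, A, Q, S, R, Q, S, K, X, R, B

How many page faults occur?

K → miss, frames {K}
H → miss, frames {K,H}
Q → miss, frames {K,H,Q}
K → hit
Q → hit
K → hit
H → hit
Q → hit
A → miss, frames {K,H,Q,A}
Q → hit
S → miss, evict A, frames {K,H,Q,S}
R → miss, evict H, frames {K,Q,S,R}
Q → hit
S → hit
K → hit
X → miss, evict S, frames {K,Q,R,X}
R → hit
B → miss, evict X, frames {K,Q,R,B}
Page faults: 8.

8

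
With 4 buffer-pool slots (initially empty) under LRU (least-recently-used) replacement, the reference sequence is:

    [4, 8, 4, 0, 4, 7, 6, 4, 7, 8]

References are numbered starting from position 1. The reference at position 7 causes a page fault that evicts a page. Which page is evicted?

8

pos 1: 4 -> miss, frames {4}
pos 2: 8 -> miss, frames {4,8}
pos 3: 4 -> hit
pos 4: 0 -> miss, frames {8,4,0}
pos 5: 4 -> hit
pos 6: 7 -> miss, frames {8,0,4,7}
pos 7: 6 -> miss, evict 8, frames {0,4,7,6}
At position 7, page 8 is evicted.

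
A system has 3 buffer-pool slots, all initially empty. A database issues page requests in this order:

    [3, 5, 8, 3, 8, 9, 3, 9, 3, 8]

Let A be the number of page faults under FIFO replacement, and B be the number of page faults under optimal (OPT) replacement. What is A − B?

1

Under FIFO: F F F . . F F . . . → 5 faults.
Under OPT: F F F . . F . . . . → 4 faults.
A − B = 5 − 4 = 1.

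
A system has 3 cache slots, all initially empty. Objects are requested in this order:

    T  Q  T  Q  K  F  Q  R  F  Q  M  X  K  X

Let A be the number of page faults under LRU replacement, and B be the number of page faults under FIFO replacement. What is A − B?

Under LRU: F F . . F F . F . . F F F . → 8 faults.
Under FIFO: F F . . F F . F . F F F F . → 9 faults.
A − B = 8 − 9 = -1.

-1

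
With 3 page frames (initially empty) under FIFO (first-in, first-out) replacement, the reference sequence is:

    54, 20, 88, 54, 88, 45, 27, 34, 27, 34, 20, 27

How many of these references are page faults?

54 -> fault, frames {54}
20 -> fault, frames {54,20}
88 -> fault, frames {54,20,88}
54 -> hit
88 -> hit
45 -> fault, evict 54, frames {20,88,45}
27 -> fault, evict 20, frames {88,45,27}
34 -> fault, evict 88, frames {45,27,34}
27 -> hit
34 -> hit
20 -> fault, evict 45, frames {27,34,20}
27 -> hit
Page faults: 7.

7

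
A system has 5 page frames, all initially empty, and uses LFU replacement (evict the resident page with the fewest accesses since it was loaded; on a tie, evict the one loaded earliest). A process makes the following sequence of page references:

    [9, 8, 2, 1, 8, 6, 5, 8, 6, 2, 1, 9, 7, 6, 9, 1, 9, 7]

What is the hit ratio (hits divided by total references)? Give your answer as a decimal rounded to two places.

9 → miss, frames [9]
8 → miss, frames [9, 8]
2 → miss, frames [9, 8, 2]
1 → miss, frames [9, 8, 2, 1]
8 → hit
6 → miss, frames [9, 8, 2, 1, 6]
5 → miss, evict 9, frames [8, 2, 1, 6, 5]
8 → hit
6 → hit
2 → hit
1 → hit
9 → miss, evict 5, frames [8, 2, 1, 6, 9]
7 → miss, evict 9, frames [8, 2, 1, 6, 7]
6 → hit
9 → miss, evict 7, frames [8, 2, 1, 6, 9]
1 → hit
9 → hit
7 → miss, evict 2, frames [8, 1, 6, 9, 7]
Hits: 8 of 18 references → 8/18 = 0.4444.

0.44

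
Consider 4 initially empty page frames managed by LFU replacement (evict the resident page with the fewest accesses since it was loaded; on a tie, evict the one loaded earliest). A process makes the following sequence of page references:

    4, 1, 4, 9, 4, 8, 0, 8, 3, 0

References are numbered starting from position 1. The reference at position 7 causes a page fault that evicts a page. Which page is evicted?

1

pos 1: 4: miss, frames [4]
pos 2: 1: miss, frames [4, 1]
pos 3: 4: hit
pos 4: 9: miss, frames [4, 1, 9]
pos 5: 4: hit
pos 6: 8: miss, frames [4, 1, 9, 8]
pos 7: 0: miss, evict 1, frames [4, 9, 8, 0]
At position 7, page 1 is evicted.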